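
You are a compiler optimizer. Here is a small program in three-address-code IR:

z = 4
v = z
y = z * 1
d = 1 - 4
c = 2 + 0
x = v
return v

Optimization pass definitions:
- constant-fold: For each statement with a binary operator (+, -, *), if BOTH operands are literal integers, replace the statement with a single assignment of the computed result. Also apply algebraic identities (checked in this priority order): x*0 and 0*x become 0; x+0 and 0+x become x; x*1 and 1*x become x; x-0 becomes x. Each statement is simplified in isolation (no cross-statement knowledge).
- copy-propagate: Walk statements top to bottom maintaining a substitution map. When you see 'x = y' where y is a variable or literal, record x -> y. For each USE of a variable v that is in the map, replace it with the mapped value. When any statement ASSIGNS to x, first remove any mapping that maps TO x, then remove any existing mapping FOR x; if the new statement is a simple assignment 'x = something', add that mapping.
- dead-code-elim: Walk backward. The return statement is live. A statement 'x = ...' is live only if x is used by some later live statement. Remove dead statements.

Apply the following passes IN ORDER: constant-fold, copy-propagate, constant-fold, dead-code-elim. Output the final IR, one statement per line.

Answer: return 4

Derivation:
Initial IR:
  z = 4
  v = z
  y = z * 1
  d = 1 - 4
  c = 2 + 0
  x = v
  return v
After constant-fold (7 stmts):
  z = 4
  v = z
  y = z
  d = -3
  c = 2
  x = v
  return v
After copy-propagate (7 stmts):
  z = 4
  v = 4
  y = 4
  d = -3
  c = 2
  x = 4
  return 4
After constant-fold (7 stmts):
  z = 4
  v = 4
  y = 4
  d = -3
  c = 2
  x = 4
  return 4
After dead-code-elim (1 stmts):
  return 4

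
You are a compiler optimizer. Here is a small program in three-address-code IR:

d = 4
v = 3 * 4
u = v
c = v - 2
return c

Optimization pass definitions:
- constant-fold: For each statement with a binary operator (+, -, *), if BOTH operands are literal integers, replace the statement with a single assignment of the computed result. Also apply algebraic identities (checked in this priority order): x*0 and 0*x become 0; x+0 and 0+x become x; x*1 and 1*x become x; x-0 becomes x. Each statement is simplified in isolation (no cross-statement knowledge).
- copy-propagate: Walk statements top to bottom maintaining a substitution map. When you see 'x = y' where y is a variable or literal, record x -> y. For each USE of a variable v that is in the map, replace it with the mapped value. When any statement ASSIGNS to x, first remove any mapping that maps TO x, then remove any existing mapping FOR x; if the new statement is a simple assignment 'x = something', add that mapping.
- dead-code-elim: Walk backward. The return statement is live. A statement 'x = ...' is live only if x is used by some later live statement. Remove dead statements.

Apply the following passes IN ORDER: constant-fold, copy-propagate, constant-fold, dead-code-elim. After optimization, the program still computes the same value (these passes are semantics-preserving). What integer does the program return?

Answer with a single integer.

Answer: 10

Derivation:
Initial IR:
  d = 4
  v = 3 * 4
  u = v
  c = v - 2
  return c
After constant-fold (5 stmts):
  d = 4
  v = 12
  u = v
  c = v - 2
  return c
After copy-propagate (5 stmts):
  d = 4
  v = 12
  u = 12
  c = 12 - 2
  return c
After constant-fold (5 stmts):
  d = 4
  v = 12
  u = 12
  c = 10
  return c
After dead-code-elim (2 stmts):
  c = 10
  return c
Evaluate:
  d = 4  =>  d = 4
  v = 3 * 4  =>  v = 12
  u = v  =>  u = 12
  c = v - 2  =>  c = 10
  return c = 10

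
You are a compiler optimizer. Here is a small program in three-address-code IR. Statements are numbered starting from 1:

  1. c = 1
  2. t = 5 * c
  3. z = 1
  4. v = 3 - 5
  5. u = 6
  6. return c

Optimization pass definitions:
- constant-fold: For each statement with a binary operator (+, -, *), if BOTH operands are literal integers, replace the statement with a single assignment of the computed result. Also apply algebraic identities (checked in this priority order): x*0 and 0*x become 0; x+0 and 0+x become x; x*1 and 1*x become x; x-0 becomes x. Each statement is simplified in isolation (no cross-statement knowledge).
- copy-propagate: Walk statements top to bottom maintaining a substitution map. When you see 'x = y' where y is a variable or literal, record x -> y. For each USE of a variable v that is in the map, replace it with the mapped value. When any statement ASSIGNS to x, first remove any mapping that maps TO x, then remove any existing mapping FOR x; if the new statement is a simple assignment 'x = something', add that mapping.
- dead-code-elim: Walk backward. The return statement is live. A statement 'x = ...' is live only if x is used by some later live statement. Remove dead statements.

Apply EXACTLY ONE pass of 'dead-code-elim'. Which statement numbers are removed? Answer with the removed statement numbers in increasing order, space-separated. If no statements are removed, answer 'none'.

Answer: 2 3 4 5

Derivation:
Backward liveness scan:
Stmt 1 'c = 1': KEEP (c is live); live-in = []
Stmt 2 't = 5 * c': DEAD (t not in live set ['c'])
Stmt 3 'z = 1': DEAD (z not in live set ['c'])
Stmt 4 'v = 3 - 5': DEAD (v not in live set ['c'])
Stmt 5 'u = 6': DEAD (u not in live set ['c'])
Stmt 6 'return c': KEEP (return); live-in = ['c']
Removed statement numbers: [2, 3, 4, 5]
Surviving IR:
  c = 1
  return c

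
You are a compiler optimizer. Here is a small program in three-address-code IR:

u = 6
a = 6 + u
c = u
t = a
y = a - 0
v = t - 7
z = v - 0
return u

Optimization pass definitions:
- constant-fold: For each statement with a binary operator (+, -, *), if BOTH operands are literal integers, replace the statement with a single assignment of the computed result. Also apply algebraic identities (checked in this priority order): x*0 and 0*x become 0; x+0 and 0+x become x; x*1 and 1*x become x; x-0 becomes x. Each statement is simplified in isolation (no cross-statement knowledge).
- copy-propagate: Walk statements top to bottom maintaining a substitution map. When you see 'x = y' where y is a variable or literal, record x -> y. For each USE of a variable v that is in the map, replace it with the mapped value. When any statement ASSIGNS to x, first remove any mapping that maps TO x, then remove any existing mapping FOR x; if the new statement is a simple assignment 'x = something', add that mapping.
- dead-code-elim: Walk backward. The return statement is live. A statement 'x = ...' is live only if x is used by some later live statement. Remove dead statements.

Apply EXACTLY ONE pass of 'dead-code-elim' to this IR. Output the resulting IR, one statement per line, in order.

Answer: u = 6
return u

Derivation:
Applying dead-code-elim statement-by-statement:
  [8] return u  -> KEEP (return); live=['u']
  [7] z = v - 0  -> DEAD (z not live)
  [6] v = t - 7  -> DEAD (v not live)
  [5] y = a - 0  -> DEAD (y not live)
  [4] t = a  -> DEAD (t not live)
  [3] c = u  -> DEAD (c not live)
  [2] a = 6 + u  -> DEAD (a not live)
  [1] u = 6  -> KEEP; live=[]
Result (2 stmts):
  u = 6
  return u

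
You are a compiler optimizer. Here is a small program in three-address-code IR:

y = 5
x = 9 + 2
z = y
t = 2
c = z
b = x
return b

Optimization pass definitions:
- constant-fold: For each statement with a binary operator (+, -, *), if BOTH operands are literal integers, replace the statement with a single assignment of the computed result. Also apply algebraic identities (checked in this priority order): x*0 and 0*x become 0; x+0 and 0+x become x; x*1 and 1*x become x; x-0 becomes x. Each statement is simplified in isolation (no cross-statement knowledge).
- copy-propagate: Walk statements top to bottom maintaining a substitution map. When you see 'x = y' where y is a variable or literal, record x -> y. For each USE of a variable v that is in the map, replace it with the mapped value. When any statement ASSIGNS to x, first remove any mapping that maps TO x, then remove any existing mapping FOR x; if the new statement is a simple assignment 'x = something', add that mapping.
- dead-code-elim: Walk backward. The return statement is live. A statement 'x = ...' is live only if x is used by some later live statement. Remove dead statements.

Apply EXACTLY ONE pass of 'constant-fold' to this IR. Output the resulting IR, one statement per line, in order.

Answer: y = 5
x = 11
z = y
t = 2
c = z
b = x
return b

Derivation:
Applying constant-fold statement-by-statement:
  [1] y = 5  (unchanged)
  [2] x = 9 + 2  -> x = 11
  [3] z = y  (unchanged)
  [4] t = 2  (unchanged)
  [5] c = z  (unchanged)
  [6] b = x  (unchanged)
  [7] return b  (unchanged)
Result (7 stmts):
  y = 5
  x = 11
  z = y
  t = 2
  c = z
  b = x
  return b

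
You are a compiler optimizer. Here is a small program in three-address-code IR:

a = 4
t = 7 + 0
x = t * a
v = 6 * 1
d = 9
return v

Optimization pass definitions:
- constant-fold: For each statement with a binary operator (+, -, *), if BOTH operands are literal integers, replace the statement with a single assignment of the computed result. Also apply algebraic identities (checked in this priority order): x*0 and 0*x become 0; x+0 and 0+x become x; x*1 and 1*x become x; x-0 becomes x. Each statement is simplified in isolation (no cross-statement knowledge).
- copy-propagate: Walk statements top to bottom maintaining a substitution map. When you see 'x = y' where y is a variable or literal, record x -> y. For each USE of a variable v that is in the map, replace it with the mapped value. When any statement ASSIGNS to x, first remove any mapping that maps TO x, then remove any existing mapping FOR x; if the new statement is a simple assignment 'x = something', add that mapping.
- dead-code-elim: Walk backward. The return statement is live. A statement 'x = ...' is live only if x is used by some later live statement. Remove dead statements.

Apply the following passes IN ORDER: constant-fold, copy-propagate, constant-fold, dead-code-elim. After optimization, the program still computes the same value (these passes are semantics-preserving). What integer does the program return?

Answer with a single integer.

Answer: 6

Derivation:
Initial IR:
  a = 4
  t = 7 + 0
  x = t * a
  v = 6 * 1
  d = 9
  return v
After constant-fold (6 stmts):
  a = 4
  t = 7
  x = t * a
  v = 6
  d = 9
  return v
After copy-propagate (6 stmts):
  a = 4
  t = 7
  x = 7 * 4
  v = 6
  d = 9
  return 6
After constant-fold (6 stmts):
  a = 4
  t = 7
  x = 28
  v = 6
  d = 9
  return 6
After dead-code-elim (1 stmts):
  return 6
Evaluate:
  a = 4  =>  a = 4
  t = 7 + 0  =>  t = 7
  x = t * a  =>  x = 28
  v = 6 * 1  =>  v = 6
  d = 9  =>  d = 9
  return v = 6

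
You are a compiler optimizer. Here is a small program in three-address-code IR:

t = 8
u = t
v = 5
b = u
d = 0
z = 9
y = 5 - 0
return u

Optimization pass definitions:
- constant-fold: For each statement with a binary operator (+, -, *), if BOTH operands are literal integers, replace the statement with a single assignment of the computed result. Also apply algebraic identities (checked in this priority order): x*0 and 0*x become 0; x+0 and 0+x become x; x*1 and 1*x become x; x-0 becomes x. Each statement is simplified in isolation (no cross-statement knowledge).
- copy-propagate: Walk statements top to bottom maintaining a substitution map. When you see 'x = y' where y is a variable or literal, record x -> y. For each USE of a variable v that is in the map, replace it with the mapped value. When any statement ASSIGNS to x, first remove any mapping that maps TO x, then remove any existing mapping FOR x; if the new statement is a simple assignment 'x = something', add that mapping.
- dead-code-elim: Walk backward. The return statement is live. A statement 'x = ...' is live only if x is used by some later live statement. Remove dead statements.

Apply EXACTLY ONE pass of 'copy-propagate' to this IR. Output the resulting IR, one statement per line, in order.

Answer: t = 8
u = 8
v = 5
b = 8
d = 0
z = 9
y = 5 - 0
return 8

Derivation:
Applying copy-propagate statement-by-statement:
  [1] t = 8  (unchanged)
  [2] u = t  -> u = 8
  [3] v = 5  (unchanged)
  [4] b = u  -> b = 8
  [5] d = 0  (unchanged)
  [6] z = 9  (unchanged)
  [7] y = 5 - 0  (unchanged)
  [8] return u  -> return 8
Result (8 stmts):
  t = 8
  u = 8
  v = 5
  b = 8
  d = 0
  z = 9
  y = 5 - 0
  return 8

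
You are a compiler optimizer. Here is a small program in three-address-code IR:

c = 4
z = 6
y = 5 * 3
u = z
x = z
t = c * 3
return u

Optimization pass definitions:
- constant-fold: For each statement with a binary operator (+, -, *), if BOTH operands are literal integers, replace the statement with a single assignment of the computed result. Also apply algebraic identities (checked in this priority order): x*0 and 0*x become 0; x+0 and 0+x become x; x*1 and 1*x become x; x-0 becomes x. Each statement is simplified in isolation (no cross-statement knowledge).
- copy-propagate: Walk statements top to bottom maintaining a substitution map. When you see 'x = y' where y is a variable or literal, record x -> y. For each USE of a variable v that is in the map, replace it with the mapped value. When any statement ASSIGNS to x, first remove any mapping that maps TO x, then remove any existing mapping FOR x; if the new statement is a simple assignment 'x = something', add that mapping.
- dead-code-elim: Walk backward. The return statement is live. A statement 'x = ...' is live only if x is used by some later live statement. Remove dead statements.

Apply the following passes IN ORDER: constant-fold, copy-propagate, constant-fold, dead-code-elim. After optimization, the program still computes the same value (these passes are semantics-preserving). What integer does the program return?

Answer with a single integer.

Initial IR:
  c = 4
  z = 6
  y = 5 * 3
  u = z
  x = z
  t = c * 3
  return u
After constant-fold (7 stmts):
  c = 4
  z = 6
  y = 15
  u = z
  x = z
  t = c * 3
  return u
After copy-propagate (7 stmts):
  c = 4
  z = 6
  y = 15
  u = 6
  x = 6
  t = 4 * 3
  return 6
After constant-fold (7 stmts):
  c = 4
  z = 6
  y = 15
  u = 6
  x = 6
  t = 12
  return 6
After dead-code-elim (1 stmts):
  return 6
Evaluate:
  c = 4  =>  c = 4
  z = 6  =>  z = 6
  y = 5 * 3  =>  y = 15
  u = z  =>  u = 6
  x = z  =>  x = 6
  t = c * 3  =>  t = 12
  return u = 6

Answer: 6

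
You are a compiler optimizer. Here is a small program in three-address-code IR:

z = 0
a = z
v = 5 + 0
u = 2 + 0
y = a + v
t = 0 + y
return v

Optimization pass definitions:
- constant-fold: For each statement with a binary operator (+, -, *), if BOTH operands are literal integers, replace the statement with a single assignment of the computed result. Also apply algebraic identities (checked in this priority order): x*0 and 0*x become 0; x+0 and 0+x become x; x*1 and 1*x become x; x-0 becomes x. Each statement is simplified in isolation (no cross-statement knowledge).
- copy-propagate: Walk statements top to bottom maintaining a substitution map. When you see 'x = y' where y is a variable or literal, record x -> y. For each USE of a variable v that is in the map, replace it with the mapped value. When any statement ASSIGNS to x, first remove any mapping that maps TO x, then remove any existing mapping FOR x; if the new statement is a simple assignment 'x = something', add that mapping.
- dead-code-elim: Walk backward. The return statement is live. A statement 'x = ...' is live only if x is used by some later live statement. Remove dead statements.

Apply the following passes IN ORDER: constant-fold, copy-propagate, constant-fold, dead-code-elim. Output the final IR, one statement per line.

Answer: return 5

Derivation:
Initial IR:
  z = 0
  a = z
  v = 5 + 0
  u = 2 + 0
  y = a + v
  t = 0 + y
  return v
After constant-fold (7 stmts):
  z = 0
  a = z
  v = 5
  u = 2
  y = a + v
  t = y
  return v
After copy-propagate (7 stmts):
  z = 0
  a = 0
  v = 5
  u = 2
  y = 0 + 5
  t = y
  return 5
After constant-fold (7 stmts):
  z = 0
  a = 0
  v = 5
  u = 2
  y = 5
  t = y
  return 5
After dead-code-elim (1 stmts):
  return 5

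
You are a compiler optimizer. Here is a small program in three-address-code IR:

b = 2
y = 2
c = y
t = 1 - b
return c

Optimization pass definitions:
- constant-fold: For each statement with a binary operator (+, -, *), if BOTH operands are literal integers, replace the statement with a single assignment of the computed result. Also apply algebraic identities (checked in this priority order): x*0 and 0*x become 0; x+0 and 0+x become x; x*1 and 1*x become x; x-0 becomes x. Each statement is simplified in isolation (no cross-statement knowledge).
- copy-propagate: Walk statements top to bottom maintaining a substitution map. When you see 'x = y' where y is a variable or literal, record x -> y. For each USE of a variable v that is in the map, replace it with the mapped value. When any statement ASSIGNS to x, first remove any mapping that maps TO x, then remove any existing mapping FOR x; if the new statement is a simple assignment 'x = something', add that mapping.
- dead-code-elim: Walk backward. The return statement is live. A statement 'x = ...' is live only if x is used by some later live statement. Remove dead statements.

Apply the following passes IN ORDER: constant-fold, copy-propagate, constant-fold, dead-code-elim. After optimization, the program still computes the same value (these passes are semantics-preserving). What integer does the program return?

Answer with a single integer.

Initial IR:
  b = 2
  y = 2
  c = y
  t = 1 - b
  return c
After constant-fold (5 stmts):
  b = 2
  y = 2
  c = y
  t = 1 - b
  return c
After copy-propagate (5 stmts):
  b = 2
  y = 2
  c = 2
  t = 1 - 2
  return 2
After constant-fold (5 stmts):
  b = 2
  y = 2
  c = 2
  t = -1
  return 2
After dead-code-elim (1 stmts):
  return 2
Evaluate:
  b = 2  =>  b = 2
  y = 2  =>  y = 2
  c = y  =>  c = 2
  t = 1 - b  =>  t = -1
  return c = 2

Answer: 2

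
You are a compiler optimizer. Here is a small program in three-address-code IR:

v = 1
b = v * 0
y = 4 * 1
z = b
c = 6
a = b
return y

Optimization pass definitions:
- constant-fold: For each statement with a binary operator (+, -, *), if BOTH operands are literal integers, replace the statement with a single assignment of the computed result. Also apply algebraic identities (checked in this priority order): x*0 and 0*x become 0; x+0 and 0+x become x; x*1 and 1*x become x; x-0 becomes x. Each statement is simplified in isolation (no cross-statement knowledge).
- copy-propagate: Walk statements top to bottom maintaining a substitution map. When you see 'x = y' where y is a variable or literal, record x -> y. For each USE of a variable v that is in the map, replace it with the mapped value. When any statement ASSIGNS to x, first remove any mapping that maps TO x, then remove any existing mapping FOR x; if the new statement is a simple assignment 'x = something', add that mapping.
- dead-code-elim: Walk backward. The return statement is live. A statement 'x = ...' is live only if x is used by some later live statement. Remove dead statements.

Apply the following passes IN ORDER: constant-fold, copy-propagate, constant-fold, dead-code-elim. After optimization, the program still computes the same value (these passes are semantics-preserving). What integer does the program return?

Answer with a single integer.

Initial IR:
  v = 1
  b = v * 0
  y = 4 * 1
  z = b
  c = 6
  a = b
  return y
After constant-fold (7 stmts):
  v = 1
  b = 0
  y = 4
  z = b
  c = 6
  a = b
  return y
After copy-propagate (7 stmts):
  v = 1
  b = 0
  y = 4
  z = 0
  c = 6
  a = 0
  return 4
After constant-fold (7 stmts):
  v = 1
  b = 0
  y = 4
  z = 0
  c = 6
  a = 0
  return 4
After dead-code-elim (1 stmts):
  return 4
Evaluate:
  v = 1  =>  v = 1
  b = v * 0  =>  b = 0
  y = 4 * 1  =>  y = 4
  z = b  =>  z = 0
  c = 6  =>  c = 6
  a = b  =>  a = 0
  return y = 4

Answer: 4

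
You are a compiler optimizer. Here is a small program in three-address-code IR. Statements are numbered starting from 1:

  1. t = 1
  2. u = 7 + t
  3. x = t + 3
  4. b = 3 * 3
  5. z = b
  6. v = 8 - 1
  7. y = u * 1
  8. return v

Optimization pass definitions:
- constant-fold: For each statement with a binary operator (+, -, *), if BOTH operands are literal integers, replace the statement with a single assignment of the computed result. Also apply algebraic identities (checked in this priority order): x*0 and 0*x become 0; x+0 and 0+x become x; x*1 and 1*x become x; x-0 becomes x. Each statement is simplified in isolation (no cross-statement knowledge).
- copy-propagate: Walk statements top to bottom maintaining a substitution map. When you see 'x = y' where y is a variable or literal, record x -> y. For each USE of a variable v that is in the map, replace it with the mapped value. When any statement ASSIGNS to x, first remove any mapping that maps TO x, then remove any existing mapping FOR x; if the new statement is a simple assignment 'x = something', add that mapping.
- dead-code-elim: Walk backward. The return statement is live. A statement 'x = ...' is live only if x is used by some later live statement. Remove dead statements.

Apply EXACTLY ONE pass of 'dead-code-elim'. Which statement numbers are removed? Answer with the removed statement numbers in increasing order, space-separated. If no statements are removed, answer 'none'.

Answer: 1 2 3 4 5 7

Derivation:
Backward liveness scan:
Stmt 1 't = 1': DEAD (t not in live set [])
Stmt 2 'u = 7 + t': DEAD (u not in live set [])
Stmt 3 'x = t + 3': DEAD (x not in live set [])
Stmt 4 'b = 3 * 3': DEAD (b not in live set [])
Stmt 5 'z = b': DEAD (z not in live set [])
Stmt 6 'v = 8 - 1': KEEP (v is live); live-in = []
Stmt 7 'y = u * 1': DEAD (y not in live set ['v'])
Stmt 8 'return v': KEEP (return); live-in = ['v']
Removed statement numbers: [1, 2, 3, 4, 5, 7]
Surviving IR:
  v = 8 - 1
  return v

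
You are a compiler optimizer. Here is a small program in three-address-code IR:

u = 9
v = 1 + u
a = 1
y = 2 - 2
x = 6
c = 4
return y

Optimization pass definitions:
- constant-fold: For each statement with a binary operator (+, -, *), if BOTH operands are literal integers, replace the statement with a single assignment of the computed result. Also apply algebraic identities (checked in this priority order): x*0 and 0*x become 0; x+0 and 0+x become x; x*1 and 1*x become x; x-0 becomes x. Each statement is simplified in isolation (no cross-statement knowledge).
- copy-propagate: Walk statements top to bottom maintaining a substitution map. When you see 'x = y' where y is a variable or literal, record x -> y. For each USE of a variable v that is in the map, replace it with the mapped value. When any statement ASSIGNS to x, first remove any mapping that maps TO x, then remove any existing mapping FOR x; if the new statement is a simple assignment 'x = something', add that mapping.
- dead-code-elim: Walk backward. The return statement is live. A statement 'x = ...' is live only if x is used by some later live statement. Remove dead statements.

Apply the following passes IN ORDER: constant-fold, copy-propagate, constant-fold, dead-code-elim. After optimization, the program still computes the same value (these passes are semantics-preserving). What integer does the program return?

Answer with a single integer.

Answer: 0

Derivation:
Initial IR:
  u = 9
  v = 1 + u
  a = 1
  y = 2 - 2
  x = 6
  c = 4
  return y
After constant-fold (7 stmts):
  u = 9
  v = 1 + u
  a = 1
  y = 0
  x = 6
  c = 4
  return y
After copy-propagate (7 stmts):
  u = 9
  v = 1 + 9
  a = 1
  y = 0
  x = 6
  c = 4
  return 0
After constant-fold (7 stmts):
  u = 9
  v = 10
  a = 1
  y = 0
  x = 6
  c = 4
  return 0
After dead-code-elim (1 stmts):
  return 0
Evaluate:
  u = 9  =>  u = 9
  v = 1 + u  =>  v = 10
  a = 1  =>  a = 1
  y = 2 - 2  =>  y = 0
  x = 6  =>  x = 6
  c = 4  =>  c = 4
  return y = 0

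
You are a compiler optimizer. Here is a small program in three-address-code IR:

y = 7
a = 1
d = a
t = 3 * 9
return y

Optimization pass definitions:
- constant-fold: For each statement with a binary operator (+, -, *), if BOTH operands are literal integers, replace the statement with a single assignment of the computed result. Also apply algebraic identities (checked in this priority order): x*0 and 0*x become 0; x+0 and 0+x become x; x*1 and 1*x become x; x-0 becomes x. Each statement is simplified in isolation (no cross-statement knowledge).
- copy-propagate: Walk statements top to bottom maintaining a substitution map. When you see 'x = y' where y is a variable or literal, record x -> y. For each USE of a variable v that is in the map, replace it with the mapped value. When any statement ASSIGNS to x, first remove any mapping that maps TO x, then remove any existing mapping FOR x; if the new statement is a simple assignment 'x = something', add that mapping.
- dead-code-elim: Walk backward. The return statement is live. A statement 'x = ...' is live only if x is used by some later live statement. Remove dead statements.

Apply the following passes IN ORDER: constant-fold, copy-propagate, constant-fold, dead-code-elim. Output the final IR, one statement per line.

Answer: return 7

Derivation:
Initial IR:
  y = 7
  a = 1
  d = a
  t = 3 * 9
  return y
After constant-fold (5 stmts):
  y = 7
  a = 1
  d = a
  t = 27
  return y
After copy-propagate (5 stmts):
  y = 7
  a = 1
  d = 1
  t = 27
  return 7
After constant-fold (5 stmts):
  y = 7
  a = 1
  d = 1
  t = 27
  return 7
After dead-code-elim (1 stmts):
  return 7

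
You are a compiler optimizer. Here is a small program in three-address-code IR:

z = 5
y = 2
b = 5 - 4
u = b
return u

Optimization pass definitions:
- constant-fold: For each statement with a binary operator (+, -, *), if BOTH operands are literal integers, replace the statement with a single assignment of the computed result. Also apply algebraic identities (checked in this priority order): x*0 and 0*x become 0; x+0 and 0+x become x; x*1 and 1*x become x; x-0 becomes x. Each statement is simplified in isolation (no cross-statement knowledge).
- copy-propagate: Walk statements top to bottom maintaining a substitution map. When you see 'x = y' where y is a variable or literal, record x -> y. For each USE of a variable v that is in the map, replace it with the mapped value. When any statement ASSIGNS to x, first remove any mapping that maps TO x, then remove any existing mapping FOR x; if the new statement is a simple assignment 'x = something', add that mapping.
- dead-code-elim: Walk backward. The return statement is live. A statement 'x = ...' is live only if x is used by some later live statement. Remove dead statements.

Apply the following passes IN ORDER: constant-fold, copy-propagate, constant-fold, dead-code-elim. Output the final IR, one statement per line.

Answer: return 1

Derivation:
Initial IR:
  z = 5
  y = 2
  b = 5 - 4
  u = b
  return u
After constant-fold (5 stmts):
  z = 5
  y = 2
  b = 1
  u = b
  return u
After copy-propagate (5 stmts):
  z = 5
  y = 2
  b = 1
  u = 1
  return 1
After constant-fold (5 stmts):
  z = 5
  y = 2
  b = 1
  u = 1
  return 1
After dead-code-elim (1 stmts):
  return 1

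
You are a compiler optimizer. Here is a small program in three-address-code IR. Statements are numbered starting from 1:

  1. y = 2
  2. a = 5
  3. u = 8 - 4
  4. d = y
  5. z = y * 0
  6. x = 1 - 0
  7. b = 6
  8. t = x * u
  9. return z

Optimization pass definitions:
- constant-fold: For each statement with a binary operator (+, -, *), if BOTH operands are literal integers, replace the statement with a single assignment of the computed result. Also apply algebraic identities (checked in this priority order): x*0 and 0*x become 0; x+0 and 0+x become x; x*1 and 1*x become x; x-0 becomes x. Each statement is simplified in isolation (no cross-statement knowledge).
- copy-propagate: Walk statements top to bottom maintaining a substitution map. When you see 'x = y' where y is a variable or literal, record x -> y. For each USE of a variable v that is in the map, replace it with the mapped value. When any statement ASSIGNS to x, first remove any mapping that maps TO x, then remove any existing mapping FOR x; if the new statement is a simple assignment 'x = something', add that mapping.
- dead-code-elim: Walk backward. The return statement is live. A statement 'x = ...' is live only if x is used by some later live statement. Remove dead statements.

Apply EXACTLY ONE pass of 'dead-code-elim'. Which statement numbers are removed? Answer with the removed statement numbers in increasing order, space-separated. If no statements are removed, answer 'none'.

Backward liveness scan:
Stmt 1 'y = 2': KEEP (y is live); live-in = []
Stmt 2 'a = 5': DEAD (a not in live set ['y'])
Stmt 3 'u = 8 - 4': DEAD (u not in live set ['y'])
Stmt 4 'd = y': DEAD (d not in live set ['y'])
Stmt 5 'z = y * 0': KEEP (z is live); live-in = ['y']
Stmt 6 'x = 1 - 0': DEAD (x not in live set ['z'])
Stmt 7 'b = 6': DEAD (b not in live set ['z'])
Stmt 8 't = x * u': DEAD (t not in live set ['z'])
Stmt 9 'return z': KEEP (return); live-in = ['z']
Removed statement numbers: [2, 3, 4, 6, 7, 8]
Surviving IR:
  y = 2
  z = y * 0
  return z

Answer: 2 3 4 6 7 8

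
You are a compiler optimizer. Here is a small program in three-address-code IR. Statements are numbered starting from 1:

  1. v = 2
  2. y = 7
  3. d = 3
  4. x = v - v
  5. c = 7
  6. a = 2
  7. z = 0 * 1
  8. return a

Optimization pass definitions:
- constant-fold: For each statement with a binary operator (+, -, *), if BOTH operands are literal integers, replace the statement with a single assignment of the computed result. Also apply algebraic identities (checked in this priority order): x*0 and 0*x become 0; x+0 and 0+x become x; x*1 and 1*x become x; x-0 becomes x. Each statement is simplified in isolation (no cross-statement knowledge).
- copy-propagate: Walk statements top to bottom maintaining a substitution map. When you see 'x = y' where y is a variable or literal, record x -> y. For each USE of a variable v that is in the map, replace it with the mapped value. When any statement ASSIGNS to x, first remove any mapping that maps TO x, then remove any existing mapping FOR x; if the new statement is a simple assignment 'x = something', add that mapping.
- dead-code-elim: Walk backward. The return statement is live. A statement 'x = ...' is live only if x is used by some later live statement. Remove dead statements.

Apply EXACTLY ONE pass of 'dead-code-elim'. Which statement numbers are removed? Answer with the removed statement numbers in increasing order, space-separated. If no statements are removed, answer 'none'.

Answer: 1 2 3 4 5 7

Derivation:
Backward liveness scan:
Stmt 1 'v = 2': DEAD (v not in live set [])
Stmt 2 'y = 7': DEAD (y not in live set [])
Stmt 3 'd = 3': DEAD (d not in live set [])
Stmt 4 'x = v - v': DEAD (x not in live set [])
Stmt 5 'c = 7': DEAD (c not in live set [])
Stmt 6 'a = 2': KEEP (a is live); live-in = []
Stmt 7 'z = 0 * 1': DEAD (z not in live set ['a'])
Stmt 8 'return a': KEEP (return); live-in = ['a']
Removed statement numbers: [1, 2, 3, 4, 5, 7]
Surviving IR:
  a = 2
  return a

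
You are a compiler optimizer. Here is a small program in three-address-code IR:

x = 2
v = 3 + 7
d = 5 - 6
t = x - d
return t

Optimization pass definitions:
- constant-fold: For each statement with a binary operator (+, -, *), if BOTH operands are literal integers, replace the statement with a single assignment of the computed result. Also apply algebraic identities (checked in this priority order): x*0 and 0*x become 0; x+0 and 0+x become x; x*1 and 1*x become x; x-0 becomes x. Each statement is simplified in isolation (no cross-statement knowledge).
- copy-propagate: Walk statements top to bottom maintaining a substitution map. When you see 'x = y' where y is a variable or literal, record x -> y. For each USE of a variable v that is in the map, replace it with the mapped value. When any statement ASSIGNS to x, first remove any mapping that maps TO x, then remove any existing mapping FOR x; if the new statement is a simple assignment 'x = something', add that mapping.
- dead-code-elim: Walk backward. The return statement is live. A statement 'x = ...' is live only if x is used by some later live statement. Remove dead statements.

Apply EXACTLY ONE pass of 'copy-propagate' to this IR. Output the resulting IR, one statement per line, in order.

Applying copy-propagate statement-by-statement:
  [1] x = 2  (unchanged)
  [2] v = 3 + 7  (unchanged)
  [3] d = 5 - 6  (unchanged)
  [4] t = x - d  -> t = 2 - d
  [5] return t  (unchanged)
Result (5 stmts):
  x = 2
  v = 3 + 7
  d = 5 - 6
  t = 2 - d
  return t

Answer: x = 2
v = 3 + 7
d = 5 - 6
t = 2 - d
return t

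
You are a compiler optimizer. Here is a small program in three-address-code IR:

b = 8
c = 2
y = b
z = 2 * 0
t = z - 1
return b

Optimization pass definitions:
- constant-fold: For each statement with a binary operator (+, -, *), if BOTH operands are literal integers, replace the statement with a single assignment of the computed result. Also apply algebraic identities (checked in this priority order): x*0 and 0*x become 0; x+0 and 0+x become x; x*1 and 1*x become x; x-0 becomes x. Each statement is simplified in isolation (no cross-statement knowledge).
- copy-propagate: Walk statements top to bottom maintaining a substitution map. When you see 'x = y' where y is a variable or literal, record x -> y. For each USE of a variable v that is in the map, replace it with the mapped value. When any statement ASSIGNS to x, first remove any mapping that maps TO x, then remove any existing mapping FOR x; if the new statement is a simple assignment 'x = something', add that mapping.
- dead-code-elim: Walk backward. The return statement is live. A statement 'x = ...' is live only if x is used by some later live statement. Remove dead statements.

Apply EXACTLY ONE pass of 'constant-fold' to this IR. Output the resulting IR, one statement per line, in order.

Answer: b = 8
c = 2
y = b
z = 0
t = z - 1
return b

Derivation:
Applying constant-fold statement-by-statement:
  [1] b = 8  (unchanged)
  [2] c = 2  (unchanged)
  [3] y = b  (unchanged)
  [4] z = 2 * 0  -> z = 0
  [5] t = z - 1  (unchanged)
  [6] return b  (unchanged)
Result (6 stmts):
  b = 8
  c = 2
  y = b
  z = 0
  t = z - 1
  return b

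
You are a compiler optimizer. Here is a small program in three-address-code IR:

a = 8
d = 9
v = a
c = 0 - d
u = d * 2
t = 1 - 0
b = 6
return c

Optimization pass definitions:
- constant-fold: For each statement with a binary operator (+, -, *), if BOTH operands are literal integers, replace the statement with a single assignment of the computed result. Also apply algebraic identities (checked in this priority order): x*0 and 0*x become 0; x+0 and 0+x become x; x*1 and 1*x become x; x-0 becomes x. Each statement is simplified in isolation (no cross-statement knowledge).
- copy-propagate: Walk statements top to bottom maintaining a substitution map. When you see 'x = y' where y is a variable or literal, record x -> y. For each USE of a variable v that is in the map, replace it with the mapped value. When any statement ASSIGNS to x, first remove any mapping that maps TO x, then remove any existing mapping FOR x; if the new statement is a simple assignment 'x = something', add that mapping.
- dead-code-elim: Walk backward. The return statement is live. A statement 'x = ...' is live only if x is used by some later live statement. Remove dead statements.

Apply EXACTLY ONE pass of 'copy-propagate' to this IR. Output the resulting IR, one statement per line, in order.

Applying copy-propagate statement-by-statement:
  [1] a = 8  (unchanged)
  [2] d = 9  (unchanged)
  [3] v = a  -> v = 8
  [4] c = 0 - d  -> c = 0 - 9
  [5] u = d * 2  -> u = 9 * 2
  [6] t = 1 - 0  (unchanged)
  [7] b = 6  (unchanged)
  [8] return c  (unchanged)
Result (8 stmts):
  a = 8
  d = 9
  v = 8
  c = 0 - 9
  u = 9 * 2
  t = 1 - 0
  b = 6
  return c

Answer: a = 8
d = 9
v = 8
c = 0 - 9
u = 9 * 2
t = 1 - 0
b = 6
return c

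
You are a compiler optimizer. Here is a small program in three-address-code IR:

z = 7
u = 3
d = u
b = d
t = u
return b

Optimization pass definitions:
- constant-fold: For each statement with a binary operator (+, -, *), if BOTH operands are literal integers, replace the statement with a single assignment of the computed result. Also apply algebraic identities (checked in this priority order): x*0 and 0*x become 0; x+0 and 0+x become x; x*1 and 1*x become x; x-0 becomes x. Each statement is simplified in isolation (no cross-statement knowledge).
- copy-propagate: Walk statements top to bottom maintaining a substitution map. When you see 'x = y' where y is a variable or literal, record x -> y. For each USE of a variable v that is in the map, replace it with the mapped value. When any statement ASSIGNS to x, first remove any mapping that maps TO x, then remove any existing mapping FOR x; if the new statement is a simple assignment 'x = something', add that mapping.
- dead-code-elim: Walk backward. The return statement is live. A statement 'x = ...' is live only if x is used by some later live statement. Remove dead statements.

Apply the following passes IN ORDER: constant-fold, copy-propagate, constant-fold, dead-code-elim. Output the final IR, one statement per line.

Initial IR:
  z = 7
  u = 3
  d = u
  b = d
  t = u
  return b
After constant-fold (6 stmts):
  z = 7
  u = 3
  d = u
  b = d
  t = u
  return b
After copy-propagate (6 stmts):
  z = 7
  u = 3
  d = 3
  b = 3
  t = 3
  return 3
After constant-fold (6 stmts):
  z = 7
  u = 3
  d = 3
  b = 3
  t = 3
  return 3
After dead-code-elim (1 stmts):
  return 3

Answer: return 3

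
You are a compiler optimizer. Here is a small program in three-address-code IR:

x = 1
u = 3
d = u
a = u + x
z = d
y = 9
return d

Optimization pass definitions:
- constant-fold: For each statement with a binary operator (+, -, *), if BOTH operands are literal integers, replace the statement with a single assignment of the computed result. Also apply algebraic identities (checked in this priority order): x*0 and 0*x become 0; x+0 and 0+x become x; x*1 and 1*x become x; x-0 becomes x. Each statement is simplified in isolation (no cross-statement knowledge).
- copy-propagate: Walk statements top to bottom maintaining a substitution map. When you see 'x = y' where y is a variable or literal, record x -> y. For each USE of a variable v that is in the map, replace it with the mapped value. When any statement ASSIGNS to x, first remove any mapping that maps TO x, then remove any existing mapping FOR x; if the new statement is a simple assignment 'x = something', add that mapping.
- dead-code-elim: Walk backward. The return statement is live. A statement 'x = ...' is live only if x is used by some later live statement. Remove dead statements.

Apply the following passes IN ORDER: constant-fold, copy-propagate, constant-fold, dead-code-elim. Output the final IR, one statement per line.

Answer: return 3

Derivation:
Initial IR:
  x = 1
  u = 3
  d = u
  a = u + x
  z = d
  y = 9
  return d
After constant-fold (7 stmts):
  x = 1
  u = 3
  d = u
  a = u + x
  z = d
  y = 9
  return d
After copy-propagate (7 stmts):
  x = 1
  u = 3
  d = 3
  a = 3 + 1
  z = 3
  y = 9
  return 3
After constant-fold (7 stmts):
  x = 1
  u = 3
  d = 3
  a = 4
  z = 3
  y = 9
  return 3
After dead-code-elim (1 stmts):
  return 3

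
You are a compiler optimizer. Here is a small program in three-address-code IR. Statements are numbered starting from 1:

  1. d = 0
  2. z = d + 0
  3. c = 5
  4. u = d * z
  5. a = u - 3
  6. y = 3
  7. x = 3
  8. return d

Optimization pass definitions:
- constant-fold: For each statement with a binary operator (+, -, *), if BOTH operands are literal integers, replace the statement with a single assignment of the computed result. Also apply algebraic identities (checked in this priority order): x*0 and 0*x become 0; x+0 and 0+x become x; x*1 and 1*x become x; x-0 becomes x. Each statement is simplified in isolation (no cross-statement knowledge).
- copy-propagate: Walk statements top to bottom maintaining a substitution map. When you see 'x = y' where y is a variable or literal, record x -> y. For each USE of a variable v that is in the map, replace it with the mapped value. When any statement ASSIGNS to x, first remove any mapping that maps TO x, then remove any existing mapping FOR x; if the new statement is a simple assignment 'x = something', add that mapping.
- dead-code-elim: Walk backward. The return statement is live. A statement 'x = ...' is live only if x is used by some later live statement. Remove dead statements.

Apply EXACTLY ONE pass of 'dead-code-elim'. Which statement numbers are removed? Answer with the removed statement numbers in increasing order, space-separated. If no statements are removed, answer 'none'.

Answer: 2 3 4 5 6 7

Derivation:
Backward liveness scan:
Stmt 1 'd = 0': KEEP (d is live); live-in = []
Stmt 2 'z = d + 0': DEAD (z not in live set ['d'])
Stmt 3 'c = 5': DEAD (c not in live set ['d'])
Stmt 4 'u = d * z': DEAD (u not in live set ['d'])
Stmt 5 'a = u - 3': DEAD (a not in live set ['d'])
Stmt 6 'y = 3': DEAD (y not in live set ['d'])
Stmt 7 'x = 3': DEAD (x not in live set ['d'])
Stmt 8 'return d': KEEP (return); live-in = ['d']
Removed statement numbers: [2, 3, 4, 5, 6, 7]
Surviving IR:
  d = 0
  return d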